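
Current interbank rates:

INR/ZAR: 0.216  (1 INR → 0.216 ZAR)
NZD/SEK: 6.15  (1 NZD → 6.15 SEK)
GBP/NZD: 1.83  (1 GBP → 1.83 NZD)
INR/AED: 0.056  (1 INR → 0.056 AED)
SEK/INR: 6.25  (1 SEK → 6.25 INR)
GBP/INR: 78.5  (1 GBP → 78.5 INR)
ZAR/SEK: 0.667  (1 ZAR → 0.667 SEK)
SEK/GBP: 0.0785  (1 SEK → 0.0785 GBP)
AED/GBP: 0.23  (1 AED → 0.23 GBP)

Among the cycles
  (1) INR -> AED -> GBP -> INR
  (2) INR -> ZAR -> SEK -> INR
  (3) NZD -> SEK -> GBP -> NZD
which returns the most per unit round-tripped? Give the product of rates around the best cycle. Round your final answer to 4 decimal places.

(1) 0.056 × 0.23 × 78.5 = 1.01108
(2) 0.216 × 0.667 × 6.25 = 0.90045
(3) 6.15 × 0.0785 × 1.83 = 0.88348
Highest is cycle (1) at 1.0111 (>1, arbitrage).

1.0111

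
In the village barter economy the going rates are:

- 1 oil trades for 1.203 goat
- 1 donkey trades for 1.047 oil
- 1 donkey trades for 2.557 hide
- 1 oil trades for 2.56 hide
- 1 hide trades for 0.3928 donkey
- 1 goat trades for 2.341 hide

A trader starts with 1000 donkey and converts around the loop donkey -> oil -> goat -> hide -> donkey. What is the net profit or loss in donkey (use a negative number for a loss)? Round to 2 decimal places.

1000 donkey × 1.047 = 1047 oil
1047 oil × 1.203 = 1259.541 goat
1259.541 goat × 2.341 = 2948.585481 hide
2948.585481 hide × 0.3928 = 1158.2043769368 donkey
Net change: 1158.2043769368 − 1000 = 158.2043769368 donkey

158.20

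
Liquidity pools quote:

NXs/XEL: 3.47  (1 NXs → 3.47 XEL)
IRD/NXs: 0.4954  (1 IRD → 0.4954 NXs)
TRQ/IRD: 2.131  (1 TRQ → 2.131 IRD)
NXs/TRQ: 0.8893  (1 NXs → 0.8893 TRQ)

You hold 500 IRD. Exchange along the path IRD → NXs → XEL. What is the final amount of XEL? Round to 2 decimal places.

500 IRD × 0.4954 = 247.7 NXs
247.7 NXs × 3.47 = 859.519 XEL

859.52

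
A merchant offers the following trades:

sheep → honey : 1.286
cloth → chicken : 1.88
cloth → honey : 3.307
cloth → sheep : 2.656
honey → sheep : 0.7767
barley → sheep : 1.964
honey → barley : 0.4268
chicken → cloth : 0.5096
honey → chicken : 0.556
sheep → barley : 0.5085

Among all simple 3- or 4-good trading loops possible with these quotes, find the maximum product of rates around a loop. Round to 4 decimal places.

barley→sheep→honey→barley: 1.964 × 1.286 × 0.4268 = 1.07797
cloth→sheep→honey→chicken→cloth: 2.656 × 1.286 × 0.556 × 0.5096 = 0.96777
cloth→honey→chicken→cloth: 3.307 × 0.556 × 0.5096 = 0.93700
Maximum is barley→sheep→honey→barley at 1.0780; arbitrage exists.

1.0780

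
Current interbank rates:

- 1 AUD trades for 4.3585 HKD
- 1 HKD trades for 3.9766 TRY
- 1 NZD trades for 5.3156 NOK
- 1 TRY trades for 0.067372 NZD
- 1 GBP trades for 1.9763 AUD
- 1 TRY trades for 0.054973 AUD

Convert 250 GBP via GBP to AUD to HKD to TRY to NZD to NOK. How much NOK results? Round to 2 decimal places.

3066.72

250 GBP × 1.9763 = 494.075 AUD
494.075 AUD × 4.3585 = 2153.4258875 HKD
2153.4258875 HKD × 3.9766 = 8563.3133842325 TRY
8563.3133842325 TRY × 0.067372 = 576.92754932251199 NZD
576.92754932251199 NZD × 5.3156 = 3066.716081178744734044 NOK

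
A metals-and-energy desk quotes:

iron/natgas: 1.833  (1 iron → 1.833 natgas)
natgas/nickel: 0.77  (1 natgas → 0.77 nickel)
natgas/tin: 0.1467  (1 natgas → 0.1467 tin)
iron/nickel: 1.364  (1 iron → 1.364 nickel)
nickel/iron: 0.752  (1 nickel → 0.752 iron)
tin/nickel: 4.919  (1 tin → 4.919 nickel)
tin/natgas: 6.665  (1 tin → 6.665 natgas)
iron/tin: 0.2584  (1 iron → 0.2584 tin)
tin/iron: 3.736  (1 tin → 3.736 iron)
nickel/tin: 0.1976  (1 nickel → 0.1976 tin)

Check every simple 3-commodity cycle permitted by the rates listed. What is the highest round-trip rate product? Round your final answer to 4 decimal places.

1.0614

nickel→iron→natgas→nickel: 0.752 × 1.833 × 0.77 = 1.06138
tin→natgas→nickel→tin: 6.665 × 0.77 × 0.1976 = 1.01409
tin→iron→nickel→tin: 3.736 × 1.364 × 0.1976 = 1.00695
tin→iron→natgas→tin: 3.736 × 1.833 × 0.1467 = 1.00461
tin→nickel→iron→tin: 4.919 × 0.752 × 0.2584 = 0.95584
Maximum is nickel→iron→natgas→nickel at 1.0614; arbitrage exists.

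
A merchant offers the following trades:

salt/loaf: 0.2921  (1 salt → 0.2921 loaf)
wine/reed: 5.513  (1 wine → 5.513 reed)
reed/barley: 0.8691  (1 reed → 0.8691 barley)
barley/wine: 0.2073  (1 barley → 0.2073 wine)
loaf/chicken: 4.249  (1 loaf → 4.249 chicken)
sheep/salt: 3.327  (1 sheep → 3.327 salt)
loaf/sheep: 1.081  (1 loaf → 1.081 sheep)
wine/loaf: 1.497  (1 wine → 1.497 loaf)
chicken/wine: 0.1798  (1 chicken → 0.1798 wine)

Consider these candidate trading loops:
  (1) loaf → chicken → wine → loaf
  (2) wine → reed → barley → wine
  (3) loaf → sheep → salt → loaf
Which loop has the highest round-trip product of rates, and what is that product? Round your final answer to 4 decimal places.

1.1437

(1) 4.249 × 0.1798 × 1.497 = 1.14366
(2) 5.513 × 0.8691 × 0.2073 = 0.99325
(3) 1.081 × 3.327 × 0.2921 = 1.05053
Highest is cycle (1) at 1.1437 (>1, arbitrage).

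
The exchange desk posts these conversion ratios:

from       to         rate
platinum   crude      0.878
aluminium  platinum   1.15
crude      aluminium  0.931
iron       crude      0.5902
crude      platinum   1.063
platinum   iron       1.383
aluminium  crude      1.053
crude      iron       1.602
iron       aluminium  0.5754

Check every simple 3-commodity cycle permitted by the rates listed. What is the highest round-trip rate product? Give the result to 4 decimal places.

iron→aluminium→crude→iron: 0.5754 × 1.053 × 1.602 = 0.97065
crude→aluminium→platinum→crude: 0.931 × 1.15 × 0.878 = 0.94003
iron→aluminium→platinum→iron: 0.5754 × 1.15 × 1.383 = 0.91514
iron→crude→platinum→iron: 0.5902 × 1.063 × 1.383 = 0.86767
Maximum is iron→aluminium→crude→iron at 0.9706; no arbitrage — every cycle loses value.

0.9706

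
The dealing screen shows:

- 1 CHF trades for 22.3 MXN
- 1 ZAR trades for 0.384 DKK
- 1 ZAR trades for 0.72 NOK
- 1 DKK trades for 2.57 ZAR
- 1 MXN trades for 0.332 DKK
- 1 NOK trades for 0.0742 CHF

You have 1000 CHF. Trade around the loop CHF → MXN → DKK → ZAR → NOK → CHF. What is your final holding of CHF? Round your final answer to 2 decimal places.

1016.51

1000 CHF × 22.3 = 22300 MXN
22300 MXN × 0.332 = 7403.6 DKK
7403.6 DKK × 2.57 = 19027.252 ZAR
19027.252 ZAR × 0.72 = 13699.62144 NOK
13699.62144 NOK × 0.0742 = 1016.511910848 CHF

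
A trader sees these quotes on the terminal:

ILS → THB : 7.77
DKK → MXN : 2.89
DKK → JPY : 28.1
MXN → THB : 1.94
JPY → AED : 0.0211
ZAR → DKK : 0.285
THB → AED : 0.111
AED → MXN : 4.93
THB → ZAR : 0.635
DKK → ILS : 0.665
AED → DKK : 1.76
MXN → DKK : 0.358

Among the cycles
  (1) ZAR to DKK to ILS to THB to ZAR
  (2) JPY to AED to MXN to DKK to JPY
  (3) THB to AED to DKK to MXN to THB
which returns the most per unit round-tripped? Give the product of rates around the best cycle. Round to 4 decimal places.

1.0953

(1) 0.285 × 0.665 × 7.77 × 0.635 = 0.93511
(2) 0.0211 × 4.93 × 0.358 × 28.1 = 1.04645
(3) 0.111 × 1.76 × 2.89 × 1.94 = 1.09531
Highest is cycle (3) at 1.0953 (>1, arbitrage).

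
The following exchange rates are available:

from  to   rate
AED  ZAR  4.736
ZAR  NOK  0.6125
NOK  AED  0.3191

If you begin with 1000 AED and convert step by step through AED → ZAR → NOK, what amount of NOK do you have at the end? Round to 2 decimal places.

1000 AED × 4.736 = 4736 ZAR
4736 ZAR × 0.6125 = 2900.8 NOK

2900.80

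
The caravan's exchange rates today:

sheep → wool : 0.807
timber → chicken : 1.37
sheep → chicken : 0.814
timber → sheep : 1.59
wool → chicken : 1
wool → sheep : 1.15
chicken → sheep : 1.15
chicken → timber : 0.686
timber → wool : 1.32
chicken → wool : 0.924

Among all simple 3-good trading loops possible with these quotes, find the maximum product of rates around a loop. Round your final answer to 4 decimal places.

wool→chicken→sheep→wool: 1 × 1.15 × 0.807 = 0.92805
wool→chicken→timber→wool: 1 × 0.686 × 1.32 = 0.90552
timber→sheep→chicken→timber: 1.59 × 0.814 × 0.686 = 0.88786
wool→sheep→chicken→wool: 1.15 × 0.814 × 0.924 = 0.86496
Maximum is wool→chicken→sheep→wool at 0.9281; no arbitrage — every cycle loses value.

0.9281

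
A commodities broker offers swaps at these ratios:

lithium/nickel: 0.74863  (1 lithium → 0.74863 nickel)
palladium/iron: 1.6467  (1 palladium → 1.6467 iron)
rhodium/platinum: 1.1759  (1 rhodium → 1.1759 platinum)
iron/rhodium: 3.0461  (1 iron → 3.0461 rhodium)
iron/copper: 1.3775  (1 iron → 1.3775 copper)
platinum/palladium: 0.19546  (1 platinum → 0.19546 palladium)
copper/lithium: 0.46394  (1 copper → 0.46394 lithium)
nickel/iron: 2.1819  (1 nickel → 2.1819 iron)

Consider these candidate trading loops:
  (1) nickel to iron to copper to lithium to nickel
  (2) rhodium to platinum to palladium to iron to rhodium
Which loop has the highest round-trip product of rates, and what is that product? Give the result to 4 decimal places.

(1) 2.1819 × 1.3775 × 0.46394 × 0.74863 = 1.04389
(2) 1.1759 × 0.19546 × 1.6467 × 3.0461 = 1.15289
Highest is cycle (2) at 1.1529 (>1, arbitrage).

1.1529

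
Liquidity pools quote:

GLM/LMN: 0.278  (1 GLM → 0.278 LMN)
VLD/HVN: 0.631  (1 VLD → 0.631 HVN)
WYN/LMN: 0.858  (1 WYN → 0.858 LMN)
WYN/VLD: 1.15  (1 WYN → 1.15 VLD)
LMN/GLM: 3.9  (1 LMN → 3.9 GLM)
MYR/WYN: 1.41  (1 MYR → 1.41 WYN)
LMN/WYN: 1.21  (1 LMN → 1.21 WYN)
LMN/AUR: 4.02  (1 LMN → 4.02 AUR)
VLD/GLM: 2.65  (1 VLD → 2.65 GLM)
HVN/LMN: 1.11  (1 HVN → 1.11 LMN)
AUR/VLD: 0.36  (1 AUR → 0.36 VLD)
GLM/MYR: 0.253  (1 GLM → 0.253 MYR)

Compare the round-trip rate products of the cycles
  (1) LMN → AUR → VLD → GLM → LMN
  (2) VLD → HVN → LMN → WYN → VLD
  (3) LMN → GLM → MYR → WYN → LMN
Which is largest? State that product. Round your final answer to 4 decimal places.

(1) 4.02 × 0.36 × 2.65 × 0.278 = 1.06615
(2) 0.631 × 1.11 × 1.21 × 1.15 = 0.97462
(3) 3.9 × 0.253 × 1.41 × 0.858 = 1.19369
Highest is cycle (3) at 1.1937 (>1, arbitrage).

1.1937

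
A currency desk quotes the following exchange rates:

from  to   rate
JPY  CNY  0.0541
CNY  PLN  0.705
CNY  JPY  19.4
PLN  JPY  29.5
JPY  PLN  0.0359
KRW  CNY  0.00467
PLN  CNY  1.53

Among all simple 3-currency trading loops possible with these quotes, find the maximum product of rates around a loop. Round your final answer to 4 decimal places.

1.1251

JPY→CNY→PLN→JPY: 0.0541 × 0.705 × 29.5 = 1.12514
JPY→PLN→CNY→JPY: 0.0359 × 1.53 × 19.4 = 1.06558
Maximum is JPY→CNY→PLN→JPY at 1.1251; arbitrage exists.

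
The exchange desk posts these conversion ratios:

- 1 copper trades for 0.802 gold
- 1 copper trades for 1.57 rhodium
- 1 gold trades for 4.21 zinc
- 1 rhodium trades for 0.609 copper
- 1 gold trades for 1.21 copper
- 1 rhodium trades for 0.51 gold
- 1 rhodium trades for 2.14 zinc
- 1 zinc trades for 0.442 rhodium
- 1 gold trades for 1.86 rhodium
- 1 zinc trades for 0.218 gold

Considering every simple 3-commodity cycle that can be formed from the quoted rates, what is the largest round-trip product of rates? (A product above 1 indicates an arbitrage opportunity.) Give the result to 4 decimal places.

0.9688

rhodium→gold→copper→rhodium: 0.51 × 1.21 × 1.57 = 0.96885
rhodium→gold→zinc→rhodium: 0.51 × 4.21 × 0.442 = 0.94902
rhodium→copper→gold→rhodium: 0.609 × 0.802 × 1.86 = 0.90846
rhodium→zinc→gold→rhodium: 2.14 × 0.218 × 1.86 = 0.86773
Maximum is rhodium→gold→copper→rhodium at 0.9688; no arbitrage — every cycle loses value.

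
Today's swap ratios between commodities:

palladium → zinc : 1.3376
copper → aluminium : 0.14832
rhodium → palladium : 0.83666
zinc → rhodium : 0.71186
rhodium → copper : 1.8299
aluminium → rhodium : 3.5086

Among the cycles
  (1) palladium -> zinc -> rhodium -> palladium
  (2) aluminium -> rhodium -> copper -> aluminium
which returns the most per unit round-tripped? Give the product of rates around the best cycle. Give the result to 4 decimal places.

0.9523

(1) 1.3376 × 0.71186 × 0.83666 = 0.79665
(2) 3.5086 × 1.8299 × 0.14832 = 0.95227
Highest is cycle (2) at 0.9523 (≤1, no arbitrage).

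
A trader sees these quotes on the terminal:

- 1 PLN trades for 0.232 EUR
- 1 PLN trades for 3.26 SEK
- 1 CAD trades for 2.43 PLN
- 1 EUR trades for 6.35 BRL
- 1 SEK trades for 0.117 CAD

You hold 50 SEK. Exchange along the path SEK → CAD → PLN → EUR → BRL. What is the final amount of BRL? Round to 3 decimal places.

50 SEK × 0.117 = 5.85 CAD
5.85 CAD × 2.43 = 14.2155 PLN
14.2155 PLN × 0.232 = 3.297996 EUR
3.297996 EUR × 6.35 = 20.9422746 BRL

20.942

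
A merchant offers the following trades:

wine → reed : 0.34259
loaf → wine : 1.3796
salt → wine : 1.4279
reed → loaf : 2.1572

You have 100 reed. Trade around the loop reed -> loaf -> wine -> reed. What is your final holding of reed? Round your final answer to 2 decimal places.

101.96

100 reed × 2.1572 = 215.72 loaf
215.72 loaf × 1.3796 = 297.607312 wine
297.607312 wine × 0.34259 = 101.95728901808 reed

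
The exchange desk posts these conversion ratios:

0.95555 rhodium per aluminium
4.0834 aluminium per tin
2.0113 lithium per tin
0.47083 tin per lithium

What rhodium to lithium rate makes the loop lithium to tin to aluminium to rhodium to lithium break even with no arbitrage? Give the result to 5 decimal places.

Known legs of the cycle: 0.47083 × 4.0834 × 0.95555 = 1.8371282199821
For no arbitrage the full-cycle product must be 1, so the missing rate is 1 / 1.8371282199821 ≈ 0.5443278.

0.54433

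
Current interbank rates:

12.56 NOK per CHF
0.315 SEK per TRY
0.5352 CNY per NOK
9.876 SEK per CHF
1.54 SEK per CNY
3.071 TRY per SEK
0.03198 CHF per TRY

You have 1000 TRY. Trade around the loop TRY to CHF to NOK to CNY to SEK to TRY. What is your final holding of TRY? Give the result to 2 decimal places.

1000 TRY × 0.03198 = 31.98 CHF
31.98 CHF × 12.56 = 401.6688 NOK
401.6688 NOK × 0.5352 = 214.97314176 CNY
214.97314176 CNY × 1.54 = 331.0586383104 SEK
331.0586383104 SEK × 3.071 = 1016.6810782512384 TRY

1016.68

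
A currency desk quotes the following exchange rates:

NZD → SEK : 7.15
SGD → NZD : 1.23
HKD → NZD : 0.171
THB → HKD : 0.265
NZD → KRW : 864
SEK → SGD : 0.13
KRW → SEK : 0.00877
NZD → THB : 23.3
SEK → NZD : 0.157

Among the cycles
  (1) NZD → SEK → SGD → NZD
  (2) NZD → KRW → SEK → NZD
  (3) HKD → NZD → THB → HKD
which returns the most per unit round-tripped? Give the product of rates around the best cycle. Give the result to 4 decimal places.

(1) 7.15 × 0.13 × 1.23 = 1.14329
(2) 864 × 0.00877 × 0.157 = 1.18963
(3) 0.171 × 23.3 × 0.265 = 1.05584
Highest is cycle (2) at 1.1896 (>1, arbitrage).

1.1896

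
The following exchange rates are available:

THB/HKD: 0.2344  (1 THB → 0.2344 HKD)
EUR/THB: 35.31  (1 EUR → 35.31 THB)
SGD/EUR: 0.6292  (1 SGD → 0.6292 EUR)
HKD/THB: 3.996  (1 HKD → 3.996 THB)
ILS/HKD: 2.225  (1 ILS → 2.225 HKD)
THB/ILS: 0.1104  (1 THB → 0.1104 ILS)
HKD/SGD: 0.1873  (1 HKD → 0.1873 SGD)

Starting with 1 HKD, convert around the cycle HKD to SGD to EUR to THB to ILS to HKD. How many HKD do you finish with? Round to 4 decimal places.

1.0222

1 HKD × 0.1873 = 0.1873 SGD
0.1873 SGD × 0.6292 = 0.11784916 EUR
0.11784916 EUR × 35.31 = 4.1612538396 THB
4.1612538396 THB × 0.1104 = 0.45940242389184 ILS
0.45940242389184 ILS × 2.225 = 1.022170393159344 HKD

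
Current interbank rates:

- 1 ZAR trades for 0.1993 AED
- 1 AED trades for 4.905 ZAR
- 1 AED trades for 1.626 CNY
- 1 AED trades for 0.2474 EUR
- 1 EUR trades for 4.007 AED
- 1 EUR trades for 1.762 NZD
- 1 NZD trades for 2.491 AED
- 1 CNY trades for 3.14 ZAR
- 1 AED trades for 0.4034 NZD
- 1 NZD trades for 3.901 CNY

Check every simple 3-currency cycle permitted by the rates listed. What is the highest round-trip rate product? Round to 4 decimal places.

1.0859

AED→EUR→NZD→AED: 0.2474 × 1.762 × 2.491 = 1.08587
ZAR→AED→CNY→ZAR: 0.1993 × 1.626 × 3.14 = 1.01755
Maximum is AED→EUR→NZD→AED at 1.0859; arbitrage exists.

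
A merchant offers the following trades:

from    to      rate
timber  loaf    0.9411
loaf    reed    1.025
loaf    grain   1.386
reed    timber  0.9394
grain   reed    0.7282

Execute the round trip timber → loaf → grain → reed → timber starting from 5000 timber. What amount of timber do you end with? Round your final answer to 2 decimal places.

5000 timber × 0.9411 = 4705.5 loaf
4705.5 loaf × 1.386 = 6521.823 grain
6521.823 grain × 0.7282 = 4749.1915086 reed
4749.1915086 reed × 0.9394 = 4461.39050317884 timber

4461.39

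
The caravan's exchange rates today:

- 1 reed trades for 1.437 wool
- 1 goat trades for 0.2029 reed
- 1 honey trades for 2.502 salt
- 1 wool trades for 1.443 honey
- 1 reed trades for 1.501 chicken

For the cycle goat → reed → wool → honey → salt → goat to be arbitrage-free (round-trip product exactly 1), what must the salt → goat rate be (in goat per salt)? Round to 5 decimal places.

Known legs of the cycle: 0.2029 × 1.437 × 1.443 × 2.502 = 1.0526704979778
For no arbitrage the full-cycle product must be 1, so the missing rate is 1 / 1.0526704979778 ≈ 0.9499649.

0.94996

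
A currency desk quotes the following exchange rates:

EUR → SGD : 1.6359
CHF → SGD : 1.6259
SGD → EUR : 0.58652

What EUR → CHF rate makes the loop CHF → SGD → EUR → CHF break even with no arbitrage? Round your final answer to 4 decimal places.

Known legs of the cycle: 1.6259 × 0.58652 = 0.953622868
For no arbitrage the full-cycle product must be 1, so the missing rate is 1 / 0.953622868 ≈ 1.048633.

1.0486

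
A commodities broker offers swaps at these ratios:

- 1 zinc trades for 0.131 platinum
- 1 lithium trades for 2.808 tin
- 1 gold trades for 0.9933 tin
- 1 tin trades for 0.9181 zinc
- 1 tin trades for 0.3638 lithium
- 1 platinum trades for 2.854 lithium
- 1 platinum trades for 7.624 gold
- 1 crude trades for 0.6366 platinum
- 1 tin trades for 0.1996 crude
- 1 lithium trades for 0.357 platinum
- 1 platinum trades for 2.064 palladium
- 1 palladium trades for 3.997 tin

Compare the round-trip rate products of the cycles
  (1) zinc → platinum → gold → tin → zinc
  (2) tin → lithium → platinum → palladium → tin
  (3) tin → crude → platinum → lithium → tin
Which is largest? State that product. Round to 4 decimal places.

(1) 0.131 × 7.624 × 0.9933 × 0.9181 = 0.91080
(2) 0.3638 × 0.357 × 2.064 × 3.997 = 1.07146
(3) 0.1996 × 0.6366 × 2.854 × 2.808 = 1.01831
Highest is cycle (2) at 1.0715 (>1, arbitrage).

1.0715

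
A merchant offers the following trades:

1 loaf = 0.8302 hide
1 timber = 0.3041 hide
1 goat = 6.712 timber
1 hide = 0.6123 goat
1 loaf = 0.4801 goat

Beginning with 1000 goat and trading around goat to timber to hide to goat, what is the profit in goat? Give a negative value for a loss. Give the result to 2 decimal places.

1000 goat × 6.712 = 6712 timber
6712 timber × 0.3041 = 2041.1192 hide
2041.1192 hide × 0.6123 = 1249.77728616 goat
Net change: 1249.77728616 − 1000 = 249.77728616 goat

249.78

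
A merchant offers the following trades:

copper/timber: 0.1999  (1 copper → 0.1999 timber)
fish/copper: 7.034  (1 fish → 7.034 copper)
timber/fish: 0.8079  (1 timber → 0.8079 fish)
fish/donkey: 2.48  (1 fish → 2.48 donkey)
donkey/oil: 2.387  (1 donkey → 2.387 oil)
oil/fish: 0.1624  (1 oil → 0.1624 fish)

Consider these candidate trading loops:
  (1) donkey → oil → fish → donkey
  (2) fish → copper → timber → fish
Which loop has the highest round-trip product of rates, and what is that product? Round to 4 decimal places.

(1) 2.387 × 0.1624 × 2.48 = 0.96137
(2) 7.034 × 0.1999 × 0.8079 = 1.13599
Highest is cycle (2) at 1.1360 (>1, arbitrage).

1.1360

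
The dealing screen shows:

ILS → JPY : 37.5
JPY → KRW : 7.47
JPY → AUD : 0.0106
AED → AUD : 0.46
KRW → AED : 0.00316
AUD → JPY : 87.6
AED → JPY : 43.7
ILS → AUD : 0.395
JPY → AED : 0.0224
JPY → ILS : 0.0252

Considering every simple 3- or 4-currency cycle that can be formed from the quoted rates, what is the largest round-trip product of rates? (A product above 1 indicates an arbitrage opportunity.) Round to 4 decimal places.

JPY→KRW→AED→JPY: 7.47 × 0.00316 × 43.7 = 1.03155
JPY→KRW→AED→AUD→JPY: 7.47 × 0.00316 × 0.46 × 87.6 = 0.95120
JPY→AED→AUD→JPY: 0.0224 × 0.46 × 87.6 = 0.90263
JPY→ILS→AUD→JPY: 0.0252 × 0.395 × 87.6 = 0.87197
Maximum is JPY→KRW→AED→JPY at 1.0315; arbitrage exists.

1.0315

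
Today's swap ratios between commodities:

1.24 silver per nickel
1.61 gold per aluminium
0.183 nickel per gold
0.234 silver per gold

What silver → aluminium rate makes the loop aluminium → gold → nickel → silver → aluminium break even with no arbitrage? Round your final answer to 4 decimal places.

2.7372

Known legs of the cycle: 1.61 × 0.183 × 1.24 = 0.3653412
For no arbitrage the full-cycle product must be 1, so the missing rate is 1 / 0.3653412 ≈ 2.737167.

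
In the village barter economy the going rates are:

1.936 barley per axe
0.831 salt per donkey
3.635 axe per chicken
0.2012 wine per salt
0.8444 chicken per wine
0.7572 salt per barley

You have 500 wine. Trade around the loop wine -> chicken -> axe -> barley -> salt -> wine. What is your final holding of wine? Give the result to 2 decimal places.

500 wine × 0.8444 = 422.2 chicken
422.2 chicken × 3.635 = 1534.697 axe
1534.697 axe × 1.936 = 2971.173392 barley
2971.173392 barley × 0.7572 = 2249.7724924224 salt
2249.7724924224 salt × 0.2012 = 452.65422547538688 wine

452.65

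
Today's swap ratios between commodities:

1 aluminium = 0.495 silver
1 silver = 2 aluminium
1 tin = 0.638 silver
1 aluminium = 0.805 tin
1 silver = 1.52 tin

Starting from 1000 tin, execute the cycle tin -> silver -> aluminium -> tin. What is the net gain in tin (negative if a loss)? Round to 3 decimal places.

27.180

1000 tin × 0.638 = 638 silver
638 silver × 2 = 1276 aluminium
1276 aluminium × 0.805 = 1027.18 tin
Net change: 1027.18 − 1000 = 27.18 tin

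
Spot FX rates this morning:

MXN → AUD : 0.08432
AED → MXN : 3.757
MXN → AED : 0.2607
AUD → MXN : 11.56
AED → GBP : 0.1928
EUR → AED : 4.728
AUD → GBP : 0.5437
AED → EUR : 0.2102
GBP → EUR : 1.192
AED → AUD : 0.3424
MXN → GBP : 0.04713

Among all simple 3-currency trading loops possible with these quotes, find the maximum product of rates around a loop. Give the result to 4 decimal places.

AED→GBP→EUR→AED: 0.1928 × 1.192 × 4.728 = 1.08658
AED→AUD→MXN→AED: 0.3424 × 11.56 × 0.2607 = 1.03189
Maximum is AED→GBP→EUR→AED at 1.0866; arbitrage exists.

1.0866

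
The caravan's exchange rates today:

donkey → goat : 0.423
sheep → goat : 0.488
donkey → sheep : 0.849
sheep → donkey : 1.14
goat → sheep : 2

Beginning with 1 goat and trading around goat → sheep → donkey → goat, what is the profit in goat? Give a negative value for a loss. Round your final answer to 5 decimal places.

1 goat × 2 = 2 sheep
2 sheep × 1.14 = 2.28 donkey
2.28 donkey × 0.423 = 0.96444 goat
Net change: 0.96444 − 1 = -0.03556 goat

-0.03556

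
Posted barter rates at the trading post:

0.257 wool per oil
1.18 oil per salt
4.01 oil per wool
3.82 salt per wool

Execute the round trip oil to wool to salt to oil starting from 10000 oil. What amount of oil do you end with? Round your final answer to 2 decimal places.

10000 oil × 0.257 = 2570 wool
2570 wool × 3.82 = 9817.4 salt
9817.4 salt × 1.18 = 11584.532 oil

11584.53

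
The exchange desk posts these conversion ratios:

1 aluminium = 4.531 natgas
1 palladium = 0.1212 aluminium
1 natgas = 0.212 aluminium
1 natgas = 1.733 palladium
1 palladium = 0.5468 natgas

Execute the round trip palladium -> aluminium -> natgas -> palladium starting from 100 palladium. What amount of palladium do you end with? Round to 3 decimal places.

100 palladium × 0.1212 = 12.12 aluminium
12.12 aluminium × 4.531 = 54.91572 natgas
54.91572 natgas × 1.733 = 95.16894276 palladium

95.169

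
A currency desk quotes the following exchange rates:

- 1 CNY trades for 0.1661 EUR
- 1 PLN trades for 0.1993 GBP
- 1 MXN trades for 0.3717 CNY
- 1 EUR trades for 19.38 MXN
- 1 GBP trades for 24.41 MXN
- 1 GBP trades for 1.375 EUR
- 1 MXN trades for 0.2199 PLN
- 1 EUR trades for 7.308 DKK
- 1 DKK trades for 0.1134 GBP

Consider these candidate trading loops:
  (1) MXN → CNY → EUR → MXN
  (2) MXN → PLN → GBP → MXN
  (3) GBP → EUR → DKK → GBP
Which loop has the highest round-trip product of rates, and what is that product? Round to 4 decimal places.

(1) 0.3717 × 0.1661 × 19.38 = 1.19651
(2) 0.2199 × 0.1993 × 24.41 = 1.06979
(3) 1.375 × 7.308 × 0.1134 = 1.13950
Highest is cycle (1) at 1.1965 (>1, arbitrage).

1.1965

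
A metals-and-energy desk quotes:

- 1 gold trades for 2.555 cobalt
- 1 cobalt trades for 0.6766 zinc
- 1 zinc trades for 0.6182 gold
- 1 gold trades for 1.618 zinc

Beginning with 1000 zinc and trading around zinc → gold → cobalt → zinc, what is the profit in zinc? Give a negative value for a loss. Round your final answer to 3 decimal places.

1000 zinc × 0.6182 = 618.2 gold
618.2 gold × 2.555 = 1579.501 cobalt
1579.501 cobalt × 0.6766 = 1068.6903766 zinc
Net change: 1068.6903766 − 1000 = 68.6903766 zinc

68.690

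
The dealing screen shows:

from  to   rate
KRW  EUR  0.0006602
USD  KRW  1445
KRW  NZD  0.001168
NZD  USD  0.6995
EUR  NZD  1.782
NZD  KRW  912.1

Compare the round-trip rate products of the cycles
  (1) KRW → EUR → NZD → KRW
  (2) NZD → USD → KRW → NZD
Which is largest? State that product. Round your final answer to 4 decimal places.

(1) 0.0006602 × 1.782 × 912.1 = 1.07306
(2) 0.6995 × 1445 × 0.001168 = 1.18059
Highest is cycle (2) at 1.1806 (>1, arbitrage).

1.1806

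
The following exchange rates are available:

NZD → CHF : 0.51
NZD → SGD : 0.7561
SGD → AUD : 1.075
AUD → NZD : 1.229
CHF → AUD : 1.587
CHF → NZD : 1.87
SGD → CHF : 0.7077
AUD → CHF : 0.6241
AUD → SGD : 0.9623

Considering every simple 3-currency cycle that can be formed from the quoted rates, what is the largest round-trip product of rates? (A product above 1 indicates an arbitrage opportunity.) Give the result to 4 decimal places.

CHF→AUD→SGD→CHF: 1.587 × 0.9623 × 0.7077 = 1.08078
NZD→SGD→CHF→NZD: 0.7561 × 0.7077 × 1.87 = 1.00062
NZD→SGD→AUD→NZD: 0.7561 × 1.075 × 1.229 = 0.99894
NZD→CHF→AUD→NZD: 0.51 × 1.587 × 1.229 = 0.99472
Maximum is CHF→AUD→SGD→CHF at 1.0808; arbitrage exists.

1.0808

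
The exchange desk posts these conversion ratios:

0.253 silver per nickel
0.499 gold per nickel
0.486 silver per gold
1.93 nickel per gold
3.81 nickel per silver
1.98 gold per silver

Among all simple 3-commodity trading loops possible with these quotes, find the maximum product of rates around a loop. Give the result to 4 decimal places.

0.9668

nickel→silver→gold→nickel: 0.253 × 1.98 × 1.93 = 0.96681
nickel→gold→silver→nickel: 0.499 × 0.486 × 3.81 = 0.92398
Maximum is nickel→silver→gold→nickel at 0.9668; no arbitrage — every cycle loses value.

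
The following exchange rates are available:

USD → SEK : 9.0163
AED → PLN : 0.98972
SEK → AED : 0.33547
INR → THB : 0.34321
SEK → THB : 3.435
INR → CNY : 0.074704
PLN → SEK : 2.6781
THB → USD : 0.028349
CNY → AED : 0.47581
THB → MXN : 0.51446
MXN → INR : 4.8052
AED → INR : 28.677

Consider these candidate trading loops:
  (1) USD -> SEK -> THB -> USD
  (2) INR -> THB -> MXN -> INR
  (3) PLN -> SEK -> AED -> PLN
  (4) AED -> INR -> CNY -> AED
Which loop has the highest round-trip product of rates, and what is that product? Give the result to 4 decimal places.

(1) 9.0163 × 3.435 × 0.028349 = 0.87800
(2) 0.34321 × 0.51446 × 4.8052 = 0.84844
(3) 2.6781 × 0.33547 × 0.98972 = 0.88919
(4) 28.677 × 0.074704 × 0.47581 = 1.01932
Highest is cycle (4) at 1.0193 (>1, arbitrage).

1.0193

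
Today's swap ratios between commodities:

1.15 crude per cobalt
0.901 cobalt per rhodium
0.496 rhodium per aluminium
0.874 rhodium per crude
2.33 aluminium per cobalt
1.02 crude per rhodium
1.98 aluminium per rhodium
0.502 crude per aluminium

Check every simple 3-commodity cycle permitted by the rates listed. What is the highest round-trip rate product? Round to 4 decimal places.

aluminium→rhodium→cobalt→aluminium: 0.496 × 0.901 × 2.33 = 1.04127
crude→rhodium→cobalt→crude: 0.874 × 0.901 × 1.15 = 0.90560
aluminium→crude→rhodium→aluminium: 0.502 × 0.874 × 1.98 = 0.86872
Maximum is aluminium→rhodium→cobalt→aluminium at 1.0413; arbitrage exists.

1.0413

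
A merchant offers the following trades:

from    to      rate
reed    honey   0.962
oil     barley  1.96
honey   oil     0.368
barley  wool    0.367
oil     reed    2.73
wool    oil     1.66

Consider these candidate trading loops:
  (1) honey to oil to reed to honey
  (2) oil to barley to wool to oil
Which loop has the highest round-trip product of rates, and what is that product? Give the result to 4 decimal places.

(1) 0.368 × 2.73 × 0.962 = 0.96646
(2) 1.96 × 0.367 × 1.66 = 1.19407
Highest is cycle (2) at 1.1941 (>1, arbitrage).

1.1941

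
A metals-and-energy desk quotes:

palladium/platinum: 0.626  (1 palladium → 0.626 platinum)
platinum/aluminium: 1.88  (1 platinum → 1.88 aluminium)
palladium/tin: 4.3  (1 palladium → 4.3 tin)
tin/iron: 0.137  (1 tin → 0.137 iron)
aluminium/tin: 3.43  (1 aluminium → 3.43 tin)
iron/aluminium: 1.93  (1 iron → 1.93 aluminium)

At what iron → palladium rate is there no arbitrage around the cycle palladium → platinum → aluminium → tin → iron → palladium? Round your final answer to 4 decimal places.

1.8082

Known legs of the cycle: 0.626 × 1.88 × 3.43 × 0.137 = 0.5530276808
For no arbitrage the full-cycle product must be 1, so the missing rate is 1 / 0.5530276808 ≈ 1.808228.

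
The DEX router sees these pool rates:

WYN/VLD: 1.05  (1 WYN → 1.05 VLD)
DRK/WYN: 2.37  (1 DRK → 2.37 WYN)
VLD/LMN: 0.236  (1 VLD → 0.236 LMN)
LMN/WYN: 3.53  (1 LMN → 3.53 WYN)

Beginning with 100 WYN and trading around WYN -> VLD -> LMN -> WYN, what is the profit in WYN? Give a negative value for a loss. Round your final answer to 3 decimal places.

100 WYN × 1.05 = 105 VLD
105 VLD × 0.236 = 24.78 LMN
24.78 LMN × 3.53 = 87.4734 WYN
Net change: 87.4734 − 100 = -12.5266 WYN

-12.527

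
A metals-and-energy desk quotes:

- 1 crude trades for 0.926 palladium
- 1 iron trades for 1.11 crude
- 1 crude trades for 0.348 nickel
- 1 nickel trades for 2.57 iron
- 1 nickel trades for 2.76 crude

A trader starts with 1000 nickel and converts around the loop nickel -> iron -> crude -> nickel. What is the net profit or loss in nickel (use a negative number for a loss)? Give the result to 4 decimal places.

-7.2604

1000 nickel × 2.57 = 2570 iron
2570 iron × 1.11 = 2852.7 crude
2852.7 crude × 0.348 = 992.7396 nickel
Net change: 992.7396 − 1000 = -7.2604 nickel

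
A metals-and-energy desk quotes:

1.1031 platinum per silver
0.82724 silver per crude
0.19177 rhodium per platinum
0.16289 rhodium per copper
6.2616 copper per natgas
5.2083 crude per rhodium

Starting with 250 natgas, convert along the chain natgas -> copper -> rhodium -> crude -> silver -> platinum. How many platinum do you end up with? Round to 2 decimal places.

1211.89

250 natgas × 6.2616 = 1565.4 copper
1565.4 copper × 0.16289 = 254.988006 rhodium
254.988006 rhodium × 5.2083 = 1328.0540316498 crude
1328.0540316498 crude × 0.82724 = 1098.619417141980552 silver
1098.619417141980552 silver × 1.1031 = 1211.8870790493187469112 platinum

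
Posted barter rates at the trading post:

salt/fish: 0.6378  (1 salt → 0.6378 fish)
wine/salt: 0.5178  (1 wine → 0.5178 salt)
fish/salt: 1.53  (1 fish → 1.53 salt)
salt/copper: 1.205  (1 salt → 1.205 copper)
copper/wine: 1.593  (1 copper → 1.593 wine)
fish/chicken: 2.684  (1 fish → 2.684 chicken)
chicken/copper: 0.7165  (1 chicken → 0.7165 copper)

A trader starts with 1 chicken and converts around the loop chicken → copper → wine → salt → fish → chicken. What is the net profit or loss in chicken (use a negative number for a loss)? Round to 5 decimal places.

0.01172

1 chicken × 0.7165 = 0.7165 copper
0.7165 copper × 1.593 = 1.1413845 wine
1.1413845 wine × 0.5178 = 0.5910088941 salt
0.5910088941 salt × 0.6378 = 0.37694547265698 fish
0.37694547265698 fish × 2.684 = 1.01172164861133432 chicken
Net change: 1.01172164861133432 − 1 = 0.01172164861133432 chicken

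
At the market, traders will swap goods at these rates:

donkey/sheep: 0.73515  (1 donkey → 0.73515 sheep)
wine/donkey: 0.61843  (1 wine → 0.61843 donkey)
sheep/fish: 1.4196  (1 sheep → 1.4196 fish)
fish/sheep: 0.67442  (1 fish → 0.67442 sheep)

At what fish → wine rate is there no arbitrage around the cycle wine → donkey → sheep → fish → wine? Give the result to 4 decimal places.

1.5494

Known legs of the cycle: 0.61843 × 0.73515 × 1.4196 = 0.6454052610642
For no arbitrage the full-cycle product must be 1, so the missing rate is 1 / 0.6454052610642 ≈ 1.549414.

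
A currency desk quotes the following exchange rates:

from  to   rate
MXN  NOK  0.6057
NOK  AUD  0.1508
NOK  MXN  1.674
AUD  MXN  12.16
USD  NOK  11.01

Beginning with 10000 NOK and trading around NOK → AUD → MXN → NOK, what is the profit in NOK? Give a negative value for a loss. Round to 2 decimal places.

1106.89

10000 NOK × 0.1508 = 1508 AUD
1508 AUD × 12.16 = 18337.28 MXN
18337.28 MXN × 0.6057 = 11106.890496 NOK
Net change: 11106.890496 − 10000 = 1106.890496 NOK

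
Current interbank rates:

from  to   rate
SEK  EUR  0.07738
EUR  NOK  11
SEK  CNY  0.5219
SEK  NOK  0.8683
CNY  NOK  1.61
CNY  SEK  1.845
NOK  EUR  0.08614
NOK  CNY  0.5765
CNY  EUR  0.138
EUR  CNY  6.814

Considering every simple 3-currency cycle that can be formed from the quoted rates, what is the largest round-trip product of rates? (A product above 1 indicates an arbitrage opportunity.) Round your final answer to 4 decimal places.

EUR→CNY→SEK→EUR: 6.814 × 1.845 × 0.07738 = 0.97281
NOK→EUR→CNY→NOK: 0.08614 × 6.814 × 1.61 = 0.94500
NOK→CNY→SEK→NOK: 0.5765 × 1.845 × 0.8683 = 0.92356
NOK→CNY→EUR→NOK: 0.5765 × 0.138 × 11 = 0.87513
Maximum is EUR→CNY→SEK→EUR at 0.9728; no arbitrage — every cycle loses value.

0.9728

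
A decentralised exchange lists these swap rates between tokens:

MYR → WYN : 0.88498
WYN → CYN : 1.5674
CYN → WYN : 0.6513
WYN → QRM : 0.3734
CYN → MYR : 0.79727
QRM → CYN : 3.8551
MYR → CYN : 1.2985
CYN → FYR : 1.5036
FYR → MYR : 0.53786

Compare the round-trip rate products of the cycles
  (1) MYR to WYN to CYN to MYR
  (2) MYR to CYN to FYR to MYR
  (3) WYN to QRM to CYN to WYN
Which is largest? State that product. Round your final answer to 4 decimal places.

(1) 0.88498 × 1.5674 × 0.79727 = 1.10591
(2) 1.2985 × 1.5036 × 0.53786 = 1.05013
(3) 0.3734 × 3.8551 × 0.6513 = 0.93754
Highest is cycle (1) at 1.1059 (>1, arbitrage).

1.1059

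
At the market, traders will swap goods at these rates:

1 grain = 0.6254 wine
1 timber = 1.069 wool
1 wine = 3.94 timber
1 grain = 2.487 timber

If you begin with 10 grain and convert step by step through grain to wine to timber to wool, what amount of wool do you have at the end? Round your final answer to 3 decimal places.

26.341

10 grain × 0.6254 = 6.254 wine
6.254 wine × 3.94 = 24.64076 timber
24.64076 timber × 1.069 = 26.34097244 wool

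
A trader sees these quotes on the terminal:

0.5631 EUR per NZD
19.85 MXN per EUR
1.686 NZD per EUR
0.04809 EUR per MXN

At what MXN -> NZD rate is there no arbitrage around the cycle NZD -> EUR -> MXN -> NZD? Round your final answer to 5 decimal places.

Known legs of the cycle: 0.5631 × 19.85 = 11.177535
For no arbitrage the full-cycle product must be 1, so the missing rate is 1 / 11.177535 ≈ 0.0894652.

0.08947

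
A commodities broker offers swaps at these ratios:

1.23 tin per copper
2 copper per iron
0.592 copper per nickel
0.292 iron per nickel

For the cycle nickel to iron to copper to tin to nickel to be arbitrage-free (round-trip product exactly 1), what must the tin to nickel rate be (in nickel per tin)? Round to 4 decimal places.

1.3921

Known legs of the cycle: 0.292 × 2 × 1.23 = 0.71832
For no arbitrage the full-cycle product must be 1, so the missing rate is 1 / 0.71832 ≈ 1.392137.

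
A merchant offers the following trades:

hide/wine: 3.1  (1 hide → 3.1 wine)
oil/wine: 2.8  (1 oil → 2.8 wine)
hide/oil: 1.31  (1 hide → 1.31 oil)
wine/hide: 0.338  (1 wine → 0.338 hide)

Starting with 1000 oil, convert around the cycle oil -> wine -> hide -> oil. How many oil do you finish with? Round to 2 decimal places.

1000 oil × 2.8 = 2800 wine
2800 wine × 0.338 = 946.4 hide
946.4 hide × 1.31 = 1239.784 oil

1239.78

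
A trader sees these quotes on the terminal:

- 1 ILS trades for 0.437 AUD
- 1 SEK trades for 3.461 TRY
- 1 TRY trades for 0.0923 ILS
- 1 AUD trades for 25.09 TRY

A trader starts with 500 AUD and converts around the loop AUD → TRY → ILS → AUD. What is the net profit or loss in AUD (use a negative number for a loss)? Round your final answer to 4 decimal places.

500 AUD × 25.09 = 12545 TRY
12545 TRY × 0.0923 = 1157.9035 ILS
1157.9035 ILS × 0.437 = 506.0038295 AUD
Net change: 506.0038295 − 500 = 6.0038295 AUD

6.0038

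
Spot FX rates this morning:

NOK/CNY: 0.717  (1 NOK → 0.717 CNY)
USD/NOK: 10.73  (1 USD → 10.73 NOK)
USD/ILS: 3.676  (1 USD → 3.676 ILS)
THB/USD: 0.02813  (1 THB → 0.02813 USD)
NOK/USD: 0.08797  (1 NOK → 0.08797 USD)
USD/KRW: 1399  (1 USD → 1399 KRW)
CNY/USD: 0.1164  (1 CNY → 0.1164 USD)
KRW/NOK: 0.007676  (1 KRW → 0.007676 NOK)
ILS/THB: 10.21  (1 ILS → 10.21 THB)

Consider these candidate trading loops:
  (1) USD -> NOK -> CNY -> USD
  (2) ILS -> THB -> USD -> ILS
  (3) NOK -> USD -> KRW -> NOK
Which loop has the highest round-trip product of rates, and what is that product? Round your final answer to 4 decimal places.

(1) 10.73 × 0.717 × 0.1164 = 0.89551
(2) 10.21 × 0.02813 × 3.676 = 1.05577
(3) 0.08797 × 1399 × 0.007676 = 0.94469
Highest is cycle (2) at 1.0558 (>1, arbitrage).

1.0558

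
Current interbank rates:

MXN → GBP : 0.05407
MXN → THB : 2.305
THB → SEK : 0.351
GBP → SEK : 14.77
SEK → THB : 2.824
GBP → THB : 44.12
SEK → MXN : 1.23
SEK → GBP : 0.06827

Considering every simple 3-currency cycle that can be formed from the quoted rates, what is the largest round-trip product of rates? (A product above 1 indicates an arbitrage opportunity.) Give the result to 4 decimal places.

THB→SEK→GBP→THB: 0.351 × 0.06827 × 44.12 = 1.05724
THB→SEK→MXN→THB: 0.351 × 1.23 × 2.305 = 0.99514
SEK→MXN→GBP→SEK: 1.23 × 0.05407 × 14.77 = 0.98230
Maximum is THB→SEK→GBP→THB at 1.0572; arbitrage exists.

1.0572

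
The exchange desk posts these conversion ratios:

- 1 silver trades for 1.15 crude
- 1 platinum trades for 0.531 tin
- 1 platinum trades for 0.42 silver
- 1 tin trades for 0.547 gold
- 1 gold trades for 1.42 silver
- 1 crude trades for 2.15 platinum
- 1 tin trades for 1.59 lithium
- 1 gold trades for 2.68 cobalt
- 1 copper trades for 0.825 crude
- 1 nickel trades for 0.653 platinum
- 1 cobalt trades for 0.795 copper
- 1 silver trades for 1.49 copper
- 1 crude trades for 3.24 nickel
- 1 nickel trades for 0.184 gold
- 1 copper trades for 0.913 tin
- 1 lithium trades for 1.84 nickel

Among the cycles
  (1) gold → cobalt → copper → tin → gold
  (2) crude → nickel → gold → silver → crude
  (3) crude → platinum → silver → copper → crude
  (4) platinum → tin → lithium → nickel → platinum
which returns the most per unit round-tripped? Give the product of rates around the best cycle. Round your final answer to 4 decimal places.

1.1100

(1) 2.68 × 0.795 × 0.913 × 0.547 = 1.06405
(2) 3.24 × 0.184 × 1.42 × 1.15 = 0.97353
(3) 2.15 × 0.42 × 1.49 × 0.825 = 1.11001
(4) 0.531 × 1.59 × 1.84 × 0.653 = 1.01443
Highest is cycle (3) at 1.1100 (>1, arbitrage).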